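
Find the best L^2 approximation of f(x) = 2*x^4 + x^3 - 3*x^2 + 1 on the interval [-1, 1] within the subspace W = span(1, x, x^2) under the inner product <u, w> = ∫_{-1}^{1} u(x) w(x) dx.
g(x) = -9*x^2/7 + 3*x/5 + 29/35

The best approximation g ∈ W is the orthogonal projection of f onto W. Writing g = a_0 + a_1 x + a_2 x^2, the coefficients solve the normal equations G · a = b where
  G_{ij} = <φ_i, φ_j> and b_i = <f, φ_i>, with φ_0 = 1, φ_1 = x, φ_2 = x^2.
G =
  [2, 0, 2/3]
  [0, 2/3, 0]
  [2/3, 0, 2/5],
b = (4/5, 2/5, 4/105).
Solving gives a_0 = 29/35, a_1 = 3/5, a_2 = -9/7, so
  g(x) = -9*x^2/7 + 3*x/5 + 29/35.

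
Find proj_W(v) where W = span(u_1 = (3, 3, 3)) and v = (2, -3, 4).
proj_W(v) = (1, 1, 1)

Set up U = [u_1 | ... | u_1] ∈ R^(3×1). The projector onto W = col(U) is P = U (U^T U)^(-1) U^T.
Compute U^T U =
  [27],
and U^T v = (9).
Solve U^T U · c = U^T v for the coefficients: c = (1/3). The projection is proj_W(v) = U c.
Check: (v - proj_W(v)) · u_1 = 0  (should be 0).
Result: proj_W(v) = (1, 1, 1).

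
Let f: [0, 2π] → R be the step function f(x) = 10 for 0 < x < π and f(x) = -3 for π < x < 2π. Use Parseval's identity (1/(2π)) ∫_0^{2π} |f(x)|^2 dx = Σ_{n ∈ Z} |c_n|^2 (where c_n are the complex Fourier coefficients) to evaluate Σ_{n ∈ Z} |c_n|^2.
Σ |c_n|^2 = 109/2

Parseval equates the L^2 energy of f (normalised by 1/(2π)) with the ℓ^2 sum of its Fourier coefficients: (1/(2π)) ∫_0^{2π} |f|^2 = Σ |c_n|^2.
Compute the left side: (1/(2π)) [∫_0^π 10^2 dx + ∫_π^{2π} (-3)^2 dx] = (1/(2π)) · (100π + 9π) = (100 + 9)/2 = 109/2.
So Σ_{n ∈ Z} |c_n|^2 = 109/2.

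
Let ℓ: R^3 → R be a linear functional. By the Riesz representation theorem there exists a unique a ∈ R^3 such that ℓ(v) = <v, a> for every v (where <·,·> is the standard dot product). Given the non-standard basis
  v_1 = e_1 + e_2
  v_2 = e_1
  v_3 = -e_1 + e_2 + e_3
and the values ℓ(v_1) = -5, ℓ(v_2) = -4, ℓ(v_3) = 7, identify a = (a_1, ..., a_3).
a = (-4, -1, 4)

Write a = (a_1, ..., a_3) in the standard basis. For each basis vector v_i, ℓ(v_i) = <v_i, a> is a linear equation in the a_j's. Collect the n equations into a matrix system V a = ℓ, where row i of V is v_i (expressed in the standard basis). Since V is invertible (lower-triangular with 1s on the diagonal, up to permutation), solve by back-substitution:
  V =
[[1, 1, 0],
 [1, 0, 0],
 [-1, 1, 1]]
  V a = (-5, -4, 7)
Solving gives a = (-4, -1, 4).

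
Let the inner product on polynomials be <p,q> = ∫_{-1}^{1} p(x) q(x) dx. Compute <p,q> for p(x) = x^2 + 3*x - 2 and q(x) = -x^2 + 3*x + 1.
<p,q> = 18/5

Expand the product: p(x)·q(x) = -x^4 + 12*x^2 - 3*x - 2.
∫_{-1}^{1} of each monomial x^k gives [2/(k+1) if k even, 0 if k odd]. Integrating term-by-term (or equivalently evaluating the antiderivative F(x) = -x^5/5 + 4*x^3 - 3*x^2/2 - 2*x at the endpoints):
  F(1) − F(−1) = 3/10 − (-33/10) = 18/5.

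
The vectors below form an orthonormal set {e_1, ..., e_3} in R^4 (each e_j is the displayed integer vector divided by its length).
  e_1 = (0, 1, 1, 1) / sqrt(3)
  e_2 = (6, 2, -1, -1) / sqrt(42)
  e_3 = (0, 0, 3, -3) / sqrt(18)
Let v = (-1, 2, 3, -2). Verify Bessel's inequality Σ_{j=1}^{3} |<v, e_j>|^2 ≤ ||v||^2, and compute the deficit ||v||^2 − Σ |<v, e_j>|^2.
Σ |<v, e_j>|^2 = 110/7; ||v||^2 = 18; deficit = 16/7

Write each e_j = u_j / sqrt(<u_j, u_j>) where u_j is the displayed integer vector. Then <v, e_j> = <v, u_j> / sqrt(<u_j, u_j>), so |<v, e_j>|^2 = <v, u_j>^2 / <u_j, u_j>.
Coefficients: <v, e_1> = 3/sqrt(3), <v, e_2> = -3/sqrt(42), <v, e_3> = 15/sqrt(18).
Square and sum: Σ |<v, e_j>|^2 = 110/7.
Compute ||v||^2 = v·v = 18.
Deficit = 18 − 110/7 = 16/7 ≥ 0, confirming Bessel's inequality. (The deficit equals ||v − Σ <v,e_j> e_j||^2, the squared distance from v to span{e_j}.)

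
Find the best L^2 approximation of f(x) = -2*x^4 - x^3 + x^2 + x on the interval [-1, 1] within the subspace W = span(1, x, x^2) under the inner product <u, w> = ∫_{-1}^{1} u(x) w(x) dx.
g(x) = -5*x^2/7 + 2*x/5 + 6/35

The best approximation g ∈ W is the orthogonal projection of f onto W. Writing g = a_0 + a_1 x + a_2 x^2, the coefficients solve the normal equations G · a = b where
  G_{ij} = <φ_i, φ_j> and b_i = <f, φ_i>, with φ_0 = 1, φ_1 = x, φ_2 = x^2.
G =
  [2, 0, 2/3]
  [0, 2/3, 0]
  [2/3, 0, 2/5],
b = (-2/15, 4/15, -6/35).
Solving gives a_0 = 6/35, a_1 = 2/5, a_2 = -5/7, so
  g(x) = -5*x^2/7 + 2*x/5 + 6/35.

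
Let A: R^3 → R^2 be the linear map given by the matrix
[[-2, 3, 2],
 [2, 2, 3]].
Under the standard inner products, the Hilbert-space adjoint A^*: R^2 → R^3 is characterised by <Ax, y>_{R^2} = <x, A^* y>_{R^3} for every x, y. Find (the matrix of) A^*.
A^* = A^T =
[[-2, 2],
 [3, 2],
 [2, 3]]

For real matrices with standard dot products, the defining identity <Ax, y> = <x, A^* y> gives (Ax)^T y = x^T (A^*) y, i.e. x^T A^T y = x^T (A^*) y. Since this holds for all x, y, we must have A^* = A^T. Therefore
A^* =
[[-2, 2],
 [3, 2],
 [2, 3]].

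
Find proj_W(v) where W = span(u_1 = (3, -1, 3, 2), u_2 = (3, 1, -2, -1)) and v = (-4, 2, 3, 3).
proj_W(v) = (-422/115, -452/345, 919/345, 467/345)

Set up U = [u_1 | ... | u_2] ∈ R^(4×2). The projector onto W = col(U) is P = U (U^T U)^(-1) U^T.
Compute U^T U =
  [23, 0]
  [0, 15],
and U^T v = (1, -19).
Solve U^T U · c = U^T v for the coefficients: c = (1/23, -19/15). The projection is proj_W(v) = U c.
Check: (v - proj_W(v)) · u_1 = 0  (should be 0).
Check: (v - proj_W(v)) · u_2 = 0  (should be 0).
Result: proj_W(v) = (-422/115, -452/345, 919/345, 467/345).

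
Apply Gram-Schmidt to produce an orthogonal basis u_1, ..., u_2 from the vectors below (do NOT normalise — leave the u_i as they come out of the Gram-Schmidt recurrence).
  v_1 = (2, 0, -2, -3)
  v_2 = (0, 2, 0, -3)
Orthogonal basis:
  u_1 = (2, 0, -2, -3)
  u_2 = (-18/17, 2, 18/17, -24/17)

Apply the Gram-Schmidt recurrence
  u_1 = v_1
  u_i = v_i − Σ_{j<i} ((v_i · u_j) / (u_j · u_j)) · u_j.

Step by step this gives:
  u_1 = (2, 0, -2, -3)
  u_2 = (-18/17, 2, 18/17, -24/17)

Orthogonality check:
  u_2 · u_1 = 0 (should be 0)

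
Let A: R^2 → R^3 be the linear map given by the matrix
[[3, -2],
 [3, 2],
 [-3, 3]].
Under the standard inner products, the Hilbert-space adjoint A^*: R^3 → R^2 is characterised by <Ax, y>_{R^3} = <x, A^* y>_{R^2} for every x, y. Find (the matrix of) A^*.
A^* = A^T =
[[3, 3, -3],
 [-2, 2, 3]]

For real matrices with standard dot products, the defining identity <Ax, y> = <x, A^* y> gives (Ax)^T y = x^T (A^*) y, i.e. x^T A^T y = x^T (A^*) y. Since this holds for all x, y, we must have A^* = A^T. Therefore
A^* =
[[3, 3, -3],
 [-2, 2, 3]].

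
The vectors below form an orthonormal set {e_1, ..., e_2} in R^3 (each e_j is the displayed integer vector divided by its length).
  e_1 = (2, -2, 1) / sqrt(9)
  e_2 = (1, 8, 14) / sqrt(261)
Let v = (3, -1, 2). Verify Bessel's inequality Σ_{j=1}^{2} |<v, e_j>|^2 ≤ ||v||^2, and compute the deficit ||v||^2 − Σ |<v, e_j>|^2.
Σ |<v, e_j>|^2 = 381/29; ||v||^2 = 14; deficit = 25/29

Write each e_j = u_j / sqrt(<u_j, u_j>) where u_j is the displayed integer vector. Then <v, e_j> = <v, u_j> / sqrt(<u_j, u_j>), so |<v, e_j>|^2 = <v, u_j>^2 / <u_j, u_j>.
Coefficients: <v, e_1> = 10/sqrt(9), <v, e_2> = 23/sqrt(261).
Square and sum: Σ |<v, e_j>|^2 = 381/29.
Compute ||v||^2 = v·v = 14.
Deficit = 14 − 381/29 = 25/29 ≥ 0, confirming Bessel's inequality. (The deficit equals ||v − Σ <v,e_j> e_j||^2, the squared distance from v to span{e_j}.)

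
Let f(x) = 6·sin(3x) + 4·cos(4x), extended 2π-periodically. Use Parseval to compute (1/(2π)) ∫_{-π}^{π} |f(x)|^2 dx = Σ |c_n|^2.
Σ |c_n|^2 = 26

Expand |f|^2 and use orthogonality of {sin(nx), cos(mx)} on [-π, π]:
  ∫_{-π}^{π} sin(nx)^2 dx = π, ∫ cos(mx)^2 dx = π, and cross terms integrate to 0.
So ∫_{-π}^{π} f(x)^2 dx = 6^2 · π + 4^2 · π = (36 + 16)π.
Divide by 2π: (36 + 16)/2 = 26.
By Parseval, this equals Σ |c_n|^2.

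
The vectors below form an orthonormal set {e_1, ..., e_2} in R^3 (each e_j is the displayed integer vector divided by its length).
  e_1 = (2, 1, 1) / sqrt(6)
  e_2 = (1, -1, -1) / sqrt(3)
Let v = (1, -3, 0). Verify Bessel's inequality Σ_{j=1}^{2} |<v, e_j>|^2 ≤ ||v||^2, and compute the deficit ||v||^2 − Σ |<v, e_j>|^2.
Σ |<v, e_j>|^2 = 11/2; ||v||^2 = 10; deficit = 9/2

Write each e_j = u_j / sqrt(<u_j, u_j>) where u_j is the displayed integer vector. Then <v, e_j> = <v, u_j> / sqrt(<u_j, u_j>), so |<v, e_j>|^2 = <v, u_j>^2 / <u_j, u_j>.
Coefficients: <v, e_1> = -1/sqrt(6), <v, e_2> = 4/sqrt(3).
Square and sum: Σ |<v, e_j>|^2 = 11/2.
Compute ||v||^2 = v·v = 10.
Deficit = 10 − 11/2 = 9/2 ≥ 0, confirming Bessel's inequality. (The deficit equals ||v − Σ <v,e_j> e_j||^2, the squared distance from v to span{e_j}.)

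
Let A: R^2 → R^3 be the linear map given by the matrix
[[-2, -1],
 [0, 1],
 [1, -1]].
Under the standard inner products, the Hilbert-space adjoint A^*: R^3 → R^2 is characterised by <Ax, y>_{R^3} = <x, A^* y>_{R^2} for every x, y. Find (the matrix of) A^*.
A^* = A^T =
[[-2, 0, 1],
 [-1, 1, -1]]

For real matrices with standard dot products, the defining identity <Ax, y> = <x, A^* y> gives (Ax)^T y = x^T (A^*) y, i.e. x^T A^T y = x^T (A^*) y. Since this holds for all x, y, we must have A^* = A^T. Therefore
A^* =
[[-2, 0, 1],
 [-1, 1, -1]].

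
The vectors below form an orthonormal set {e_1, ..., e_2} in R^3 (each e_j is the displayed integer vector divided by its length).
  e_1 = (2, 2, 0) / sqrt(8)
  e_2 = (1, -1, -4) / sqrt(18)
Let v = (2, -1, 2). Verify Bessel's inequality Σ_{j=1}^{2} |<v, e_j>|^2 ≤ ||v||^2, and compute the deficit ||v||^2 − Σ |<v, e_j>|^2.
Σ |<v, e_j>|^2 = 17/9; ||v||^2 = 9; deficit = 64/9

Write each e_j = u_j / sqrt(<u_j, u_j>) where u_j is the displayed integer vector. Then <v, e_j> = <v, u_j> / sqrt(<u_j, u_j>), so |<v, e_j>|^2 = <v, u_j>^2 / <u_j, u_j>.
Coefficients: <v, e_1> = 2/sqrt(8), <v, e_2> = -5/sqrt(18).
Square and sum: Σ |<v, e_j>|^2 = 17/9.
Compute ||v||^2 = v·v = 9.
Deficit = 9 − 17/9 = 64/9 ≥ 0, confirming Bessel's inequality. (The deficit equals ||v − Σ <v,e_j> e_j||^2, the squared distance from v to span{e_j}.)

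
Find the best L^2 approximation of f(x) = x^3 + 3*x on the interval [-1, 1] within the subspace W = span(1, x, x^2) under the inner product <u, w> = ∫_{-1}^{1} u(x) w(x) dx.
g(x) = 18*x/5

The best approximation g ∈ W is the orthogonal projection of f onto W. Writing g = a_0 + a_1 x + a_2 x^2, the coefficients solve the normal equations G · a = b where
  G_{ij} = <φ_i, φ_j> and b_i = <f, φ_i>, with φ_0 = 1, φ_1 = x, φ_2 = x^2.
G =
  [2, 0, 2/3]
  [0, 2/3, 0]
  [2/3, 0, 2/5],
b = (0, 12/5, 0).
Solving gives a_0 = 0, a_1 = 18/5, a_2 = 0, so
  g(x) = 18*x/5.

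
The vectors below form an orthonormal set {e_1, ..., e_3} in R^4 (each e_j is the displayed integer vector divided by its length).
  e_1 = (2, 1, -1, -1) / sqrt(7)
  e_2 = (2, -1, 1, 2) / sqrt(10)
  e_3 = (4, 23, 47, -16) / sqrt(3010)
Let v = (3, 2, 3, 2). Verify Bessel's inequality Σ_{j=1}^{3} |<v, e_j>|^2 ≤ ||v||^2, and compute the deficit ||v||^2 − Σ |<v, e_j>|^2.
Σ |<v, e_j>|^2 = 974/43; ||v||^2 = 26; deficit = 144/43

Write each e_j = u_j / sqrt(<u_j, u_j>) where u_j is the displayed integer vector. Then <v, e_j> = <v, u_j> / sqrt(<u_j, u_j>), so |<v, e_j>|^2 = <v, u_j>^2 / <u_j, u_j>.
Coefficients: <v, e_1> = 3/sqrt(7), <v, e_2> = 11/sqrt(10), <v, e_3> = 167/sqrt(3010).
Square and sum: Σ |<v, e_j>|^2 = 974/43.
Compute ||v||^2 = v·v = 26.
Deficit = 26 − 974/43 = 144/43 ≥ 0, confirming Bessel's inequality. (The deficit equals ||v − Σ <v,e_j> e_j||^2, the squared distance from v to span{e_j}.)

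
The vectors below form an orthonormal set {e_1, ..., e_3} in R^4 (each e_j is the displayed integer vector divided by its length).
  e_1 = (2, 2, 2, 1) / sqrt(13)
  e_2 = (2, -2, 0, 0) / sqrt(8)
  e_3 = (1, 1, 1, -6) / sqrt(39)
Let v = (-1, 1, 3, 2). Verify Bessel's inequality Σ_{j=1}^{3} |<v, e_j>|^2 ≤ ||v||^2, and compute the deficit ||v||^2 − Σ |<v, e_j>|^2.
Σ |<v, e_j>|^2 = 9; ||v||^2 = 15; deficit = 6

Write each e_j = u_j / sqrt(<u_j, u_j>) where u_j is the displayed integer vector. Then <v, e_j> = <v, u_j> / sqrt(<u_j, u_j>), so |<v, e_j>|^2 = <v, u_j>^2 / <u_j, u_j>.
Coefficients: <v, e_1> = 8/sqrt(13), <v, e_2> = -4/sqrt(8), <v, e_3> = -9/sqrt(39).
Square and sum: Σ |<v, e_j>|^2 = 9.
Compute ||v||^2 = v·v = 15.
Deficit = 15 − 9 = 6 ≥ 0, confirming Bessel's inequality. (The deficit equals ||v − Σ <v,e_j> e_j||^2, the squared distance from v to span{e_j}.)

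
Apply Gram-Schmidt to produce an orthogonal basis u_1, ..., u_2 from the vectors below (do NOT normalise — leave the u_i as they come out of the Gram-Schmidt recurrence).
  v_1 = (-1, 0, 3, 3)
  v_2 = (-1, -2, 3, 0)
Orthogonal basis:
  u_1 = (-1, 0, 3, 3)
  u_2 = (-9/19, -2, 27/19, -30/19)

Apply the Gram-Schmidt recurrence
  u_1 = v_1
  u_i = v_i − Σ_{j<i} ((v_i · u_j) / (u_j · u_j)) · u_j.

Step by step this gives:
  u_1 = (-1, 0, 3, 3)
  u_2 = (-9/19, -2, 27/19, -30/19)

Orthogonality check:
  u_2 · u_1 = 0 (should be 0)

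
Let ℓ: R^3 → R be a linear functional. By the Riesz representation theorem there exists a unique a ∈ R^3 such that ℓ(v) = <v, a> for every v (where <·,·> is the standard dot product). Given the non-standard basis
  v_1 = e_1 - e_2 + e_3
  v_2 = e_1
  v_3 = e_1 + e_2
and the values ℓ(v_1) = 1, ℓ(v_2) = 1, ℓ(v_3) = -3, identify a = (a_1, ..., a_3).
a = (1, -4, -4)

Write a = (a_1, ..., a_3) in the standard basis. For each basis vector v_i, ℓ(v_i) = <v_i, a> is a linear equation in the a_j's. Collect the n equations into a matrix system V a = ℓ, where row i of V is v_i (expressed in the standard basis). Since V is invertible (lower-triangular with 1s on the diagonal, up to permutation), solve by back-substitution:
  V =
[[1, -1, 1],
 [1, 0, 0],
 [1, 1, 0]]
  V a = (1, 1, -3)
Solving gives a = (1, -4, -4).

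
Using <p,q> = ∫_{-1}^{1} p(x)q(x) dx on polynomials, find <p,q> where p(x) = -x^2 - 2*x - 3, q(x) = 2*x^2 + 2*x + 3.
<p,q> = -412/15

Expand the product: p(x)·q(x) = -2*x^4 - 6*x^3 - 13*x^2 - 12*x - 9.
∫_{-1}^{1} of each monomial x^k gives [2/(k+1) if k even, 0 if k odd]. Integrating term-by-term (or equivalently evaluating the antiderivative F(x) = -2*x^5/5 - 3*x^4/2 - 13*x^3/3 - 6*x^2 - 9*x at the endpoints):
  F(1) − F(−1) = -637/30 − (187/30) = -412/15.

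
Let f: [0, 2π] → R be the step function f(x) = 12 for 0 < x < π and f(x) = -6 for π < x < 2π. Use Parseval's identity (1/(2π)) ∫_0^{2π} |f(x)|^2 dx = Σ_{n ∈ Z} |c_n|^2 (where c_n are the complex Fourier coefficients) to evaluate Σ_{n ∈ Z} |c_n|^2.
Σ |c_n|^2 = 90

Parseval equates the L^2 energy of f (normalised by 1/(2π)) with the ℓ^2 sum of its Fourier coefficients: (1/(2π)) ∫_0^{2π} |f|^2 = Σ |c_n|^2.
Compute the left side: (1/(2π)) [∫_0^π 12^2 dx + ∫_π^{2π} (-6)^2 dx] = (1/(2π)) · (144π + 36π) = (144 + 36)/2 = 90.
So Σ_{n ∈ Z} |c_n|^2 = 90.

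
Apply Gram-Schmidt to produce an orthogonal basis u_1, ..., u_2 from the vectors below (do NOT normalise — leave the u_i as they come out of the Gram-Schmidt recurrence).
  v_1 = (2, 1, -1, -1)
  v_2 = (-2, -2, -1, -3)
Orthogonal basis:
  u_1 = (2, 1, -1, -1)
  u_2 = (-10/7, -12/7, -9/7, -23/7)

Apply the Gram-Schmidt recurrence
  u_1 = v_1
  u_i = v_i − Σ_{j<i} ((v_i · u_j) / (u_j · u_j)) · u_j.

Step by step this gives:
  u_1 = (2, 1, -1, -1)
  u_2 = (-10/7, -12/7, -9/7, -23/7)

Orthogonality check:
  u_2 · u_1 = 0 (should be 0)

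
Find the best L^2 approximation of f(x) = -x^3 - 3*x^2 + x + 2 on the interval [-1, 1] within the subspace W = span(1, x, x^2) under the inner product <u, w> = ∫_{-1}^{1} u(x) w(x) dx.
g(x) = -3*x^2 + 2*x/5 + 2

The best approximation g ∈ W is the orthogonal projection of f onto W. Writing g = a_0 + a_1 x + a_2 x^2, the coefficients solve the normal equations G · a = b where
  G_{ij} = <φ_i, φ_j> and b_i = <f, φ_i>, with φ_0 = 1, φ_1 = x, φ_2 = x^2.
G =
  [2, 0, 2/3]
  [0, 2/3, 0]
  [2/3, 0, 2/5],
b = (2, 4/15, 2/15).
Solving gives a_0 = 2, a_1 = 2/5, a_2 = -3, so
  g(x) = -3*x^2 + 2*x/5 + 2.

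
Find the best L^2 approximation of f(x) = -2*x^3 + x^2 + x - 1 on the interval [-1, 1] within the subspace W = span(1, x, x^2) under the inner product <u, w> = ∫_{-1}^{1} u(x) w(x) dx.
g(x) = x^2 - x/5 - 1

The best approximation g ∈ W is the orthogonal projection of f onto W. Writing g = a_0 + a_1 x + a_2 x^2, the coefficients solve the normal equations G · a = b where
  G_{ij} = <φ_i, φ_j> and b_i = <f, φ_i>, with φ_0 = 1, φ_1 = x, φ_2 = x^2.
G =
  [2, 0, 2/3]
  [0, 2/3, 0]
  [2/3, 0, 2/5],
b = (-4/3, -2/15, -4/15).
Solving gives a_0 = -1, a_1 = -1/5, a_2 = 1, so
  g(x) = x^2 - x/5 - 1.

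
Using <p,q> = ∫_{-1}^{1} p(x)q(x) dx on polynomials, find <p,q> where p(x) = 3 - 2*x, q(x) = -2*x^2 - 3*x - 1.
<p,q> = -6

Expand the product: p(x)·q(x) = 4*x^3 - 7*x - 3.
∫_{-1}^{1} of each monomial x^k gives [2/(k+1) if k even, 0 if k odd]. Integrating term-by-term (or equivalently evaluating the antiderivative F(x) = x^4 - 7*x^2/2 - 3*x at the endpoints):
  F(1) − F(−1) = -11/2 − (1/2) = -6.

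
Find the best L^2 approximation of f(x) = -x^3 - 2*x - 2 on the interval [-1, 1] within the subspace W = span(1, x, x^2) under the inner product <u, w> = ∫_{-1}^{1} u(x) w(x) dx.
g(x) = -13*x/5 - 2

The best approximation g ∈ W is the orthogonal projection of f onto W. Writing g = a_0 + a_1 x + a_2 x^2, the coefficients solve the normal equations G · a = b where
  G_{ij} = <φ_i, φ_j> and b_i = <f, φ_i>, with φ_0 = 1, φ_1 = x, φ_2 = x^2.
G =
  [2, 0, 2/3]
  [0, 2/3, 0]
  [2/3, 0, 2/5],
b = (-4, -26/15, -4/3).
Solving gives a_0 = -2, a_1 = -13/5, a_2 = 0, so
  g(x) = -13*x/5 - 2.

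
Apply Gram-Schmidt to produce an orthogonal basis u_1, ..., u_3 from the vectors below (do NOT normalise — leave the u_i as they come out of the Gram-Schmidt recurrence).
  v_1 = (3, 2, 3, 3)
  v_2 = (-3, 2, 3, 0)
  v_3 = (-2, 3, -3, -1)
Orthogonal basis:
  u_1 = (3, 2, 3, 3)
  u_2 = (-105/31, 54/31, 81/31, -12/31)
  u_3 = (-9/74, 126/37, -177/74, 9/37)

Apply the Gram-Schmidt recurrence
  u_1 = v_1
  u_i = v_i − Σ_{j<i} ((v_i · u_j) / (u_j · u_j)) · u_j.

Step by step this gives:
  u_1 = (3, 2, 3, 3)
  u_2 = (-105/31, 54/31, 81/31, -12/31)
  u_3 = (-9/74, 126/37, -177/74, 9/37)

Orthogonality check:
  u_2 · u_1 = 0 (should be 0)
  u_3 · u_1 = 0 (should be 0)
  u_3 · u_2 = 0 (should be 0)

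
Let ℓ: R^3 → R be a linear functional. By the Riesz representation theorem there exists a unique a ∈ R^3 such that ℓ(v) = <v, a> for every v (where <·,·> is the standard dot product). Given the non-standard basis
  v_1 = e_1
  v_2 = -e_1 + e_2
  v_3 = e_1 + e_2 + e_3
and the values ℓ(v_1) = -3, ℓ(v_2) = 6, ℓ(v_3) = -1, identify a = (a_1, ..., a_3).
a = (-3, 3, -1)

Write a = (a_1, ..., a_3) in the standard basis. For each basis vector v_i, ℓ(v_i) = <v_i, a> is a linear equation in the a_j's. Collect the n equations into a matrix system V a = ℓ, where row i of V is v_i (expressed in the standard basis). Since V is invertible (lower-triangular with 1s on the diagonal, up to permutation), solve by back-substitution:
  V =
[[1, 0, 0],
 [-1, 1, 0],
 [1, 1, 1]]
  V a = (-3, 6, -1)
Solving gives a = (-3, 3, -1).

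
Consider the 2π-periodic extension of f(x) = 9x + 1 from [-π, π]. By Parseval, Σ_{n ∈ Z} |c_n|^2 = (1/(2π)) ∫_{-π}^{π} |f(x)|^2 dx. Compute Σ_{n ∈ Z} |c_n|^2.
Σ |c_n|^2 = 27π^2 + 1

Expand and integrate term by term over [-π, π]:
  ∫ (9x)^2 dx = 81·(2π^3/3); ∫ 2·9·(1)·x dx = 0 (odd integrand); ∫ 1^2 dx = 1·2π.
So (1/(2π)) ∫_{-π}^{π} (9x + 1)^2 dx = 81π^2/3 + 1 = 27π^2 + 1.
Parseval ⇒ Σ |c_n|^2 = 27π^2 + 1.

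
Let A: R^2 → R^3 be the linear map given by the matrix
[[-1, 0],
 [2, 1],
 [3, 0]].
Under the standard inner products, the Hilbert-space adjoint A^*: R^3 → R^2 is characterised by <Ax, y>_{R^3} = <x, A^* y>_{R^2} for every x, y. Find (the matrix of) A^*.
A^* = A^T =
[[-1, 2, 3],
 [0, 1, 0]]

For real matrices with standard dot products, the defining identity <Ax, y> = <x, A^* y> gives (Ax)^T y = x^T (A^*) y, i.e. x^T A^T y = x^T (A^*) y. Since this holds for all x, y, we must have A^* = A^T. Therefore
A^* =
[[-1, 2, 3],
 [0, 1, 0]].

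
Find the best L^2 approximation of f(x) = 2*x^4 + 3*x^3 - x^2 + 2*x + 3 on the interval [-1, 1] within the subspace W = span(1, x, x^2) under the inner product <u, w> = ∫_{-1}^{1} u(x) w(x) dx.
g(x) = 5*x^2/7 + 19*x/5 + 99/35

The best approximation g ∈ W is the orthogonal projection of f onto W. Writing g = a_0 + a_1 x + a_2 x^2, the coefficients solve the normal equations G · a = b where
  G_{ij} = <φ_i, φ_j> and b_i = <f, φ_i>, with φ_0 = 1, φ_1 = x, φ_2 = x^2.
G =
  [2, 0, 2/3]
  [0, 2/3, 0]
  [2/3, 0, 2/5],
b = (92/15, 38/15, 76/35).
Solving gives a_0 = 99/35, a_1 = 19/5, a_2 = 5/7, so
  g(x) = 5*x^2/7 + 19*x/5 + 99/35.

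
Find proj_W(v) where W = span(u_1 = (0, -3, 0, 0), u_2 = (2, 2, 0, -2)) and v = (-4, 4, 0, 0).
proj_W(v) = (-2, 4, 0, 2)

Set up U = [u_1 | ... | u_2] ∈ R^(4×2). The projector onto W = col(U) is P = U (U^T U)^(-1) U^T.
Compute U^T U =
  [9, -6]
  [-6, 12],
and U^T v = (-12, 0).
Solve U^T U · c = U^T v for the coefficients: c = (-2, -1). The projection is proj_W(v) = U c.
Check: (v - proj_W(v)) · u_1 = 0  (should be 0).
Check: (v - proj_W(v)) · u_2 = 0  (should be 0).
Result: proj_W(v) = (-2, 4, 0, 2).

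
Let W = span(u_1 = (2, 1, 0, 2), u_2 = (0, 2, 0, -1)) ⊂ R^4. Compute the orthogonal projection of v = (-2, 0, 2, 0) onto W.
proj_W(v) = (-8/9, -4/9, 0, -8/9)

Set up U = [u_1 | ... | u_2] ∈ R^(4×2). The projector onto W = col(U) is P = U (U^T U)^(-1) U^T.
Compute U^T U =
  [9, 0]
  [0, 5],
and U^T v = (-4, 0).
Solve U^T U · c = U^T v for the coefficients: c = (-4/9, 0). The projection is proj_W(v) = U c.
Check: (v - proj_W(v)) · u_1 = 0  (should be 0).
Check: (v - proj_W(v)) · u_2 = 0  (should be 0).
Result: proj_W(v) = (-8/9, -4/9, 0, -8/9).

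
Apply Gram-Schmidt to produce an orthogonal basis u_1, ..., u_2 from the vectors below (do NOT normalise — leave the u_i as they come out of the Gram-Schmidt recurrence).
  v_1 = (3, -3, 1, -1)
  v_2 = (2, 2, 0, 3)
Orthogonal basis:
  u_1 = (3, -3, 1, -1)
  u_2 = (49/20, 31/20, 3/20, 57/20)

Apply the Gram-Schmidt recurrence
  u_1 = v_1
  u_i = v_i − Σ_{j<i} ((v_i · u_j) / (u_j · u_j)) · u_j.

Step by step this gives:
  u_1 = (3, -3, 1, -1)
  u_2 = (49/20, 31/20, 3/20, 57/20)

Orthogonality check:
  u_2 · u_1 = 0 (should be 0)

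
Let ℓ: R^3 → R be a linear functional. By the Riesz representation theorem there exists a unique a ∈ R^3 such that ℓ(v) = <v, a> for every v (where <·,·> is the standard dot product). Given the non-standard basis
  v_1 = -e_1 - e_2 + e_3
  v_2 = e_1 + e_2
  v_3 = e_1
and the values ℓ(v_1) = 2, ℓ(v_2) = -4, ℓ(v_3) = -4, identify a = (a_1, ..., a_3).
a = (-4, 0, -2)

Write a = (a_1, ..., a_3) in the standard basis. For each basis vector v_i, ℓ(v_i) = <v_i, a> is a linear equation in the a_j's. Collect the n equations into a matrix system V a = ℓ, where row i of V is v_i (expressed in the standard basis). Since V is invertible (lower-triangular with 1s on the diagonal, up to permutation), solve by back-substitution:
  V =
[[-1, -1, 1],
 [1, 1, 0],
 [1, 0, 0]]
  V a = (2, -4, -4)
Solving gives a = (-4, 0, -2).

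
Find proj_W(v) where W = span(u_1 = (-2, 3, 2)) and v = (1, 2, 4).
proj_W(v) = (-24/17, 36/17, 24/17)

Set up U = [u_1 | ... | u_1] ∈ R^(3×1). The projector onto W = col(U) is P = U (U^T U)^(-1) U^T.
Compute U^T U =
  [17],
and U^T v = (12).
Solve U^T U · c = U^T v for the coefficients: c = (12/17). The projection is proj_W(v) = U c.
Check: (v - proj_W(v)) · u_1 = 0  (should be 0).
Result: proj_W(v) = (-24/17, 36/17, 24/17).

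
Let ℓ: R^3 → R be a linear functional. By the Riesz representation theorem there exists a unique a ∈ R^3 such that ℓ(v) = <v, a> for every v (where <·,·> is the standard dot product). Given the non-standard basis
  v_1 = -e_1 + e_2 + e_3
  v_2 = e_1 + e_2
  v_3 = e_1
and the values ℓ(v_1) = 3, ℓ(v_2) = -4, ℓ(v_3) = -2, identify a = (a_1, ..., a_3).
a = (-2, -2, 3)

Write a = (a_1, ..., a_3) in the standard basis. For each basis vector v_i, ℓ(v_i) = <v_i, a> is a linear equation in the a_j's. Collect the n equations into a matrix system V a = ℓ, where row i of V is v_i (expressed in the standard basis). Since V is invertible (lower-triangular with 1s on the diagonal, up to permutation), solve by back-substitution:
  V =
[[-1, 1, 1],
 [1, 1, 0],
 [1, 0, 0]]
  V a = (3, -4, -2)
Solving gives a = (-2, -2, 3).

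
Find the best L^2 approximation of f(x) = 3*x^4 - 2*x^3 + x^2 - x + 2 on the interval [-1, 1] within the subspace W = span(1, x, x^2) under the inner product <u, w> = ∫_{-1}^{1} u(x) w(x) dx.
g(x) = 25*x^2/7 - 11*x/5 + 61/35

The best approximation g ∈ W is the orthogonal projection of f onto W. Writing g = a_0 + a_1 x + a_2 x^2, the coefficients solve the normal equations G · a = b where
  G_{ij} = <φ_i, φ_j> and b_i = <f, φ_i>, with φ_0 = 1, φ_1 = x, φ_2 = x^2.
G =
  [2, 0, 2/3]
  [0, 2/3, 0]
  [2/3, 0, 2/5],
b = (88/15, -22/15, 272/105).
Solving gives a_0 = 61/35, a_1 = -11/5, a_2 = 25/7, so
  g(x) = 25*x^2/7 - 11*x/5 + 61/35.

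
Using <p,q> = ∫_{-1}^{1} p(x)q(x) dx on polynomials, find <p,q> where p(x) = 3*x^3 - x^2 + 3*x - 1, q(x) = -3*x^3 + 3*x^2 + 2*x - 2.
<p,q> = 248/105

Expand the product: p(x)·q(x) = -9*x^6 + 12*x^5 - 6*x^4 + 4*x^3 + 5*x^2 - 8*x + 2.
∫_{-1}^{1} of each monomial x^k gives [2/(k+1) if k even, 0 if k odd]. Integrating term-by-term (or equivalently evaluating the antiderivative F(x) = -9*x^7/7 + 2*x^6 - 6*x^5/5 + x^4 + 5*x^3/3 - 4*x^2 + 2*x at the endpoints):
  F(1) − F(−1) = 19/105 − (-229/105) = 248/105.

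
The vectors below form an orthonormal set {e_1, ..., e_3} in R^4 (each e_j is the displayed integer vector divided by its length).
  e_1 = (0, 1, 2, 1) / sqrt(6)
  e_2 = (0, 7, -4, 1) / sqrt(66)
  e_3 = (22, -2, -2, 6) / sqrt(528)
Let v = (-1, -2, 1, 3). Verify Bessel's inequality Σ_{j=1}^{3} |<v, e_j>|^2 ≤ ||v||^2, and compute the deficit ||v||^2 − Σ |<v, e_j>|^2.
Σ |<v, e_j>|^2 = 59/12; ||v||^2 = 15; deficit = 121/12

Write each e_j = u_j / sqrt(<u_j, u_j>) where u_j is the displayed integer vector. Then <v, e_j> = <v, u_j> / sqrt(<u_j, u_j>), so |<v, e_j>|^2 = <v, u_j>^2 / <u_j, u_j>.
Coefficients: <v, e_1> = 3/sqrt(6), <v, e_2> = -15/sqrt(66), <v, e_3> = -2/sqrt(528).
Square and sum: Σ |<v, e_j>|^2 = 59/12.
Compute ||v||^2 = v·v = 15.
Deficit = 15 − 59/12 = 121/12 ≥ 0, confirming Bessel's inequality. (The deficit equals ||v − Σ <v,e_j> e_j||^2, the squared distance from v to span{e_j}.)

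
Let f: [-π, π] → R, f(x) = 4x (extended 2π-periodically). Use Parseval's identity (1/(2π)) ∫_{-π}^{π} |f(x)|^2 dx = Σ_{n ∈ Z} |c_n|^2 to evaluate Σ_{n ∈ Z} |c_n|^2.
Σ |c_n|^2 = 16π^2/3

Expand and integrate term by term over [-π, π]:
  ∫ (4x)^2 dx = 16·(2π^3/3); ∫ 2·4·(0)·x dx = 0 (odd integrand); ∫ 0^2 dx = 0·2π.
So (1/(2π)) ∫_{-π}^{π} (4x)^2 dx = 16π^2/3 + 0 = 16π^2/3.
Parseval ⇒ Σ |c_n|^2 = 16π^2/3.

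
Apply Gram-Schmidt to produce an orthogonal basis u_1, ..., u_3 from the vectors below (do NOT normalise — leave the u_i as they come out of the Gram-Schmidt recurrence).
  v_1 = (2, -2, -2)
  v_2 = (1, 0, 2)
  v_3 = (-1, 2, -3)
Orthogonal basis:
  u_1 = (2, -2, -2)
  u_2 = (4/3, -1/3, 5/3)
  u_3 = (1, 3/2, -1/2)

Apply the Gram-Schmidt recurrence
  u_1 = v_1
  u_i = v_i − Σ_{j<i} ((v_i · u_j) / (u_j · u_j)) · u_j.

Step by step this gives:
  u_1 = (2, -2, -2)
  u_2 = (4/3, -1/3, 5/3)
  u_3 = (1, 3/2, -1/2)

Orthogonality check:
  u_2 · u_1 = 0 (should be 0)
  u_3 · u_1 = 0 (should be 0)
  u_3 · u_2 = 0 (should be 0)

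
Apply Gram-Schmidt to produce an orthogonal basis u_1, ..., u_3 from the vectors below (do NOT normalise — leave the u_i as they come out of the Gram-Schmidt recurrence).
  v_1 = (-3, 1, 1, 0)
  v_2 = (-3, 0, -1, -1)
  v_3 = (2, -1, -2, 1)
Orthogonal basis:
  u_1 = (-3, 1, 1, 0)
  u_2 = (-9/11, -8/11, -19/11, -1)
  u_3 = (-4/19, 2/57, -2/3, 74/57)

Apply the Gram-Schmidt recurrence
  u_1 = v_1
  u_i = v_i − Σ_{j<i} ((v_i · u_j) / (u_j · u_j)) · u_j.

Step by step this gives:
  u_1 = (-3, 1, 1, 0)
  u_2 = (-9/11, -8/11, -19/11, -1)
  u_3 = (-4/19, 2/57, -2/3, 74/57)

Orthogonality check:
  u_2 · u_1 = 0 (should be 0)
  u_3 · u_1 = 0 (should be 0)
  u_3 · u_2 = 0 (should be 0)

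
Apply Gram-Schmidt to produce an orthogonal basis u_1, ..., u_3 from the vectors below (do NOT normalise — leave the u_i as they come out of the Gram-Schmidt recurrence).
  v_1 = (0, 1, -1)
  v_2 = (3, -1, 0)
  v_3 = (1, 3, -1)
Orthogonal basis:
  u_1 = (0, 1, -1)
  u_2 = (3, -1/2, -1/2)
  u_3 = (7/19, 21/19, 21/19)

Apply the Gram-Schmidt recurrence
  u_1 = v_1
  u_i = v_i − Σ_{j<i} ((v_i · u_j) / (u_j · u_j)) · u_j.

Step by step this gives:
  u_1 = (0, 1, -1)
  u_2 = (3, -1/2, -1/2)
  u_3 = (7/19, 21/19, 21/19)

Orthogonality check:
  u_2 · u_1 = 0 (should be 0)
  u_3 · u_1 = 0 (should be 0)
  u_3 · u_2 = 0 (should be 0)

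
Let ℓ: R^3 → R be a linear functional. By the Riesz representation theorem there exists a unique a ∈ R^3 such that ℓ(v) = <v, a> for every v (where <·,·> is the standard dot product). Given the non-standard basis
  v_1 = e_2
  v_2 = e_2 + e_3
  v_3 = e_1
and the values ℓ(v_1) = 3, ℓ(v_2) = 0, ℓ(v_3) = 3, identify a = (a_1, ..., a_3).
a = (3, 3, -3)

Write a = (a_1, ..., a_3) in the standard basis. For each basis vector v_i, ℓ(v_i) = <v_i, a> is a linear equation in the a_j's. Collect the n equations into a matrix system V a = ℓ, where row i of V is v_i (expressed in the standard basis). Since V is invertible (lower-triangular with 1s on the diagonal, up to permutation), solve by back-substitution:
  V =
[[0, 1, 0],
 [0, 1, 1],
 [1, 0, 0]]
  V a = (3, 0, 3)
Solving gives a = (3, 3, -3).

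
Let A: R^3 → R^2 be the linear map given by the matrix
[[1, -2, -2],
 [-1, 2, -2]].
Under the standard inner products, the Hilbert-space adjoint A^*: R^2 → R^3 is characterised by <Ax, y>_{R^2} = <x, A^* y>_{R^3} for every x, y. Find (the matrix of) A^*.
A^* = A^T =
[[1, -1],
 [-2, 2],
 [-2, -2]]

For real matrices with standard dot products, the defining identity <Ax, y> = <x, A^* y> gives (Ax)^T y = x^T (A^*) y, i.e. x^T A^T y = x^T (A^*) y. Since this holds for all x, y, we must have A^* = A^T. Therefore
A^* =
[[1, -1],
 [-2, 2],
 [-2, -2]].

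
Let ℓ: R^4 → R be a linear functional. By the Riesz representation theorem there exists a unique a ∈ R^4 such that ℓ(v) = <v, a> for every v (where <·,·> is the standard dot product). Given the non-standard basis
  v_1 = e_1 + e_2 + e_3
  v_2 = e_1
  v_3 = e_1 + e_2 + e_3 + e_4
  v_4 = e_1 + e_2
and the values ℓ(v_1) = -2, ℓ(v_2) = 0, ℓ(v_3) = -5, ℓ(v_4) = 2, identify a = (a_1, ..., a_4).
a = (0, 2, -4, -3)

Write a = (a_1, ..., a_4) in the standard basis. For each basis vector v_i, ℓ(v_i) = <v_i, a> is a linear equation in the a_j's. Collect the n equations into a matrix system V a = ℓ, where row i of V is v_i (expressed in the standard basis). Since V is invertible (lower-triangular with 1s on the diagonal, up to permutation), solve by back-substitution:
  V =
[[1, 1, 1, 0],
 [1, 0, 0, 0],
 [1, 1, 1, 1],
 [1, 1, 0, 0]]
  V a = (-2, 0, -5, 2)
Solving gives a = (0, 2, -4, -3).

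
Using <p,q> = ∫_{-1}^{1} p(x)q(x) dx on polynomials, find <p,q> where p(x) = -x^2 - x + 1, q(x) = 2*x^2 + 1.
<p,q> = 28/15

Expand the product: p(x)·q(x) = -2*x^4 - 2*x^3 + x^2 - x + 1.
∫_{-1}^{1} of each monomial x^k gives [2/(k+1) if k even, 0 if k odd]. Integrating term-by-term (or equivalently evaluating the antiderivative F(x) = -2*x^5/5 - x^4/2 + x^3/3 - x^2/2 + x at the endpoints):
  F(1) − F(−1) = -1/15 − (-29/15) = 28/15.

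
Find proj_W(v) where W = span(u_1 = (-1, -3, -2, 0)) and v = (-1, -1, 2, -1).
proj_W(v) = (0, 0, 0, 0)

Set up U = [u_1 | ... | u_1] ∈ R^(4×1). The projector onto W = col(U) is P = U (U^T U)^(-1) U^T.
Compute U^T U =
  [14],
and U^T v = (0).
Solve U^T U · c = U^T v for the coefficients: c = (0). The projection is proj_W(v) = U c.
Check: (v - proj_W(v)) · u_1 = 0  (should be 0).
Result: proj_W(v) = (0, 0, 0, 0).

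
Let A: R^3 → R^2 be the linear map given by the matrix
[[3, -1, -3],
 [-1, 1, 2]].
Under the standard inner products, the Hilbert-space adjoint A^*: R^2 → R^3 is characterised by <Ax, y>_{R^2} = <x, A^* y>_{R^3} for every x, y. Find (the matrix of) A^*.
A^* = A^T =
[[3, -1],
 [-1, 1],
 [-3, 2]]

For real matrices with standard dot products, the defining identity <Ax, y> = <x, A^* y> gives (Ax)^T y = x^T (A^*) y, i.e. x^T A^T y = x^T (A^*) y. Since this holds for all x, y, we must have A^* = A^T. Therefore
A^* =
[[3, -1],
 [-1, 1],
 [-3, 2]].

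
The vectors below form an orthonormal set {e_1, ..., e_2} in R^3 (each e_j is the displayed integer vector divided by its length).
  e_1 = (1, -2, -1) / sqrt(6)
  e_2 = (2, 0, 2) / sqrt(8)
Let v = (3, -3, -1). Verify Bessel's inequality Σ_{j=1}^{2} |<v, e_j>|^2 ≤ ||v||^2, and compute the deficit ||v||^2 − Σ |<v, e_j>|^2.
Σ |<v, e_j>|^2 = 56/3; ||v||^2 = 19; deficit = 1/3

Write each e_j = u_j / sqrt(<u_j, u_j>) where u_j is the displayed integer vector. Then <v, e_j> = <v, u_j> / sqrt(<u_j, u_j>), so |<v, e_j>|^2 = <v, u_j>^2 / <u_j, u_j>.
Coefficients: <v, e_1> = 10/sqrt(6), <v, e_2> = 4/sqrt(8).
Square and sum: Σ |<v, e_j>|^2 = 56/3.
Compute ||v||^2 = v·v = 19.
Deficit = 19 − 56/3 = 1/3 ≥ 0, confirming Bessel's inequality. (The deficit equals ||v − Σ <v,e_j> e_j||^2, the squared distance from v to span{e_j}.)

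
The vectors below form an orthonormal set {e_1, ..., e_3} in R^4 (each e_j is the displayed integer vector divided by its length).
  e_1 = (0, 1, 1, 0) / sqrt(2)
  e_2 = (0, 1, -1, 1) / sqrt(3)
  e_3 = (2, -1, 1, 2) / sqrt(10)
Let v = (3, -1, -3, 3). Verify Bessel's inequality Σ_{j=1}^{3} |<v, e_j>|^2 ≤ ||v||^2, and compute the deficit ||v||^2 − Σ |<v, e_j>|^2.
Σ |<v, e_j>|^2 = 79/3; ||v||^2 = 28; deficit = 5/3

Write each e_j = u_j / sqrt(<u_j, u_j>) where u_j is the displayed integer vector. Then <v, e_j> = <v, u_j> / sqrt(<u_j, u_j>), so |<v, e_j>|^2 = <v, u_j>^2 / <u_j, u_j>.
Coefficients: <v, e_1> = -4/sqrt(2), <v, e_2> = 5/sqrt(3), <v, e_3> = 10/sqrt(10).
Square and sum: Σ |<v, e_j>|^2 = 79/3.
Compute ||v||^2 = v·v = 28.
Deficit = 28 − 79/3 = 5/3 ≥ 0, confirming Bessel's inequality. (The deficit equals ||v − Σ <v,e_j> e_j||^2, the squared distance from v to span{e_j}.)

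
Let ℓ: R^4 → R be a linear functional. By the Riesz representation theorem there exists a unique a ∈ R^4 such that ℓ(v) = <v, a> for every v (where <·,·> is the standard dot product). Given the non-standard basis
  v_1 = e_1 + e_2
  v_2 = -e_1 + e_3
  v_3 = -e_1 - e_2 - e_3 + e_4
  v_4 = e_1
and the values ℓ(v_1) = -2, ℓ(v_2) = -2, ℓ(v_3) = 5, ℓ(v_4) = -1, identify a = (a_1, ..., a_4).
a = (-1, -1, -3, 0)

Write a = (a_1, ..., a_4) in the standard basis. For each basis vector v_i, ℓ(v_i) = <v_i, a> is a linear equation in the a_j's. Collect the n equations into a matrix system V a = ℓ, where row i of V is v_i (expressed in the standard basis). Since V is invertible (lower-triangular with 1s on the diagonal, up to permutation), solve by back-substitution:
  V =
[[1, 1, 0, 0],
 [-1, 0, 1, 0],
 [-1, -1, -1, 1],
 [1, 0, 0, 0]]
  V a = (-2, -2, 5, -1)
Solving gives a = (-1, -1, -3, 0).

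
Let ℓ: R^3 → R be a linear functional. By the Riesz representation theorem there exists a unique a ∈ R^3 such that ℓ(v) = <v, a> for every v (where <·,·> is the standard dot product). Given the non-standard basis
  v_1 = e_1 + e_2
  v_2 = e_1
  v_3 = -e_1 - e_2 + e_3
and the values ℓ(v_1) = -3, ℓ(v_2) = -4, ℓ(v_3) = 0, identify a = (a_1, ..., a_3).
a = (-4, 1, -3)

Write a = (a_1, ..., a_3) in the standard basis. For each basis vector v_i, ℓ(v_i) = <v_i, a> is a linear equation in the a_j's. Collect the n equations into a matrix system V a = ℓ, where row i of V is v_i (expressed in the standard basis). Since V is invertible (lower-triangular with 1s on the diagonal, up to permutation), solve by back-substitution:
  V =
[[1, 1, 0],
 [1, 0, 0],
 [-1, -1, 1]]
  V a = (-3, -4, 0)
Solving gives a = (-4, 1, -3).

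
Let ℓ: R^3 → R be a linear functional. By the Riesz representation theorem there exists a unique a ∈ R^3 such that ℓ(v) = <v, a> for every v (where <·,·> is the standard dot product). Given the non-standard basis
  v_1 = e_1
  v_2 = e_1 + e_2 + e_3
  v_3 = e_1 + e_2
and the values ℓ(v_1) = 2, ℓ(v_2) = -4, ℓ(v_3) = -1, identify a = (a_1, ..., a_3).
a = (2, -3, -3)

Write a = (a_1, ..., a_3) in the standard basis. For each basis vector v_i, ℓ(v_i) = <v_i, a> is a linear equation in the a_j's. Collect the n equations into a matrix system V a = ℓ, where row i of V is v_i (expressed in the standard basis). Since V is invertible (lower-triangular with 1s on the diagonal, up to permutation), solve by back-substitution:
  V =
[[1, 0, 0],
 [1, 1, 1],
 [1, 1, 0]]
  V a = (2, -4, -1)
Solving gives a = (2, -3, -3).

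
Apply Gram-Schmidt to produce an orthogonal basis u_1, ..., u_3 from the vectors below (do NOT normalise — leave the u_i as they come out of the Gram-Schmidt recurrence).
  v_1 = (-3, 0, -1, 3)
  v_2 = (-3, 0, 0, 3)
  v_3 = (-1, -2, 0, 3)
Orthogonal basis:
  u_1 = (-3, 0, -1, 3)
  u_2 = (-3/19, 0, 18/19, 3/19)
  u_3 = (1, -2, 0, 1)

Apply the Gram-Schmidt recurrence
  u_1 = v_1
  u_i = v_i − Σ_{j<i} ((v_i · u_j) / (u_j · u_j)) · u_j.

Step by step this gives:
  u_1 = (-3, 0, -1, 3)
  u_2 = (-3/19, 0, 18/19, 3/19)
  u_3 = (1, -2, 0, 1)

Orthogonality check:
  u_2 · u_1 = 0 (should be 0)
  u_3 · u_1 = 0 (should be 0)
  u_3 · u_2 = 0 (should be 0)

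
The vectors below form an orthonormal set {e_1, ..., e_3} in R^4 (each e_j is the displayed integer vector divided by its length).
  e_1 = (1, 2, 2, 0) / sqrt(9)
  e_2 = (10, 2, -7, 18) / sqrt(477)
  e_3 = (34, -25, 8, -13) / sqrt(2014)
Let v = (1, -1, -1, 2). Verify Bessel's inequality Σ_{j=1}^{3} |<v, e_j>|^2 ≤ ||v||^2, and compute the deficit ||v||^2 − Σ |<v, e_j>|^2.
Σ |<v, e_j>|^2 = 257/38; ||v||^2 = 7; deficit = 9/38

Write each e_j = u_j / sqrt(<u_j, u_j>) where u_j is the displayed integer vector. Then <v, e_j> = <v, u_j> / sqrt(<u_j, u_j>), so |<v, e_j>|^2 = <v, u_j>^2 / <u_j, u_j>.
Coefficients: <v, e_1> = -3/sqrt(9), <v, e_2> = 51/sqrt(477), <v, e_3> = 25/sqrt(2014).
Square and sum: Σ |<v, e_j>|^2 = 257/38.
Compute ||v||^2 = v·v = 7.
Deficit = 7 − 257/38 = 9/38 ≥ 0, confirming Bessel's inequality. (The deficit equals ||v − Σ <v,e_j> e_j||^2, the squared distance from v to span{e_j}.)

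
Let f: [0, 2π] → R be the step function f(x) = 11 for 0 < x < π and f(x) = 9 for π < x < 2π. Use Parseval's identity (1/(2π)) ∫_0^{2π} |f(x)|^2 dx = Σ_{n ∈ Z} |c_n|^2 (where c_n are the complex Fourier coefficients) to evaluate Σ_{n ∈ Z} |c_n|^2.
Σ |c_n|^2 = 101

Parseval equates the L^2 energy of f (normalised by 1/(2π)) with the ℓ^2 sum of its Fourier coefficients: (1/(2π)) ∫_0^{2π} |f|^2 = Σ |c_n|^2.
Compute the left side: (1/(2π)) [∫_0^π 11^2 dx + ∫_π^{2π} 9^2 dx] = (1/(2π)) · (121π + 81π) = (121 + 81)/2 = 101.
So Σ_{n ∈ Z} |c_n|^2 = 101.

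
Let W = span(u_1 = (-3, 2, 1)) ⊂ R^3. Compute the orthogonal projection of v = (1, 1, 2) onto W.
proj_W(v) = (-3/14, 1/7, 1/14)

Set up U = [u_1 | ... | u_1] ∈ R^(3×1). The projector onto W = col(U) is P = U (U^T U)^(-1) U^T.
Compute U^T U =
  [14],
and U^T v = (1).
Solve U^T U · c = U^T v for the coefficients: c = (1/14). The projection is proj_W(v) = U c.
Check: (v - proj_W(v)) · u_1 = 0  (should be 0).
Result: proj_W(v) = (-3/14, 1/7, 1/14).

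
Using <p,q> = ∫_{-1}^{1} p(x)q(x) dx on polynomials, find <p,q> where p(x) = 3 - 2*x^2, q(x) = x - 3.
<p,q> = -14

Expand the product: p(x)·q(x) = -2*x^3 + 6*x^2 + 3*x - 9.
∫_{-1}^{1} of each monomial x^k gives [2/(k+1) if k even, 0 if k odd]. Integrating term-by-term (or equivalently evaluating the antiderivative F(x) = -x^4/2 + 2*x^3 + 3*x^2/2 - 9*x at the endpoints):
  F(1) − F(−1) = -6 − (8) = -14.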